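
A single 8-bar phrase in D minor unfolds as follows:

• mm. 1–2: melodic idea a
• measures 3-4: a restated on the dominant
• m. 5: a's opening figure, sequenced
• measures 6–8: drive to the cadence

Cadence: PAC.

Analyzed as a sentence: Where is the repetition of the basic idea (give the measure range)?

The presentation of a sentence is the basic idea (bars 1-2) plus its repetition (mm. 3–4); the repetition of the basic idea is therefore mm. 3-4.

measures 3–4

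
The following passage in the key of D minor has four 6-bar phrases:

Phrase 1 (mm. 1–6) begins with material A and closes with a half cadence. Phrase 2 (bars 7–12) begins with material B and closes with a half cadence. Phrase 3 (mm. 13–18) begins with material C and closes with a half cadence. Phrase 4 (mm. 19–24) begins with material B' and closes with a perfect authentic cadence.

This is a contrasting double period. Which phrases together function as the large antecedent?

phrases 1 and 2

In a double period the first pair of phrases (ending half cadence) is the large antecedent and the second pair (ending perfect authentic cadence) is the large consequent; the antecedent is phrases 1 and 2.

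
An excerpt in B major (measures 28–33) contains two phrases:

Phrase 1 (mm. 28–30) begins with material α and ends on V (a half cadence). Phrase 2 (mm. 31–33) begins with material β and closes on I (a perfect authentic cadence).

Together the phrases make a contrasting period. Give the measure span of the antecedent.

The phrase ending with the weaker cadence (half cadence) is the antecedent; the one ending more conclusively (perfect authentic cadence) is the consequent. The antecedent is measures 28–30.

measures 28–30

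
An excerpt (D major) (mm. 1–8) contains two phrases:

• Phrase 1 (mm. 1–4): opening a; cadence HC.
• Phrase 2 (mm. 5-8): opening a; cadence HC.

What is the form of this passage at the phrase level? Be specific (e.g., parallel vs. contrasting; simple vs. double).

Both phrases have the same opening (a) and the same cadence (half cadence): the second is a restatement, not a consequent, so this is a repeated phrase rather than a period.

repeated phrase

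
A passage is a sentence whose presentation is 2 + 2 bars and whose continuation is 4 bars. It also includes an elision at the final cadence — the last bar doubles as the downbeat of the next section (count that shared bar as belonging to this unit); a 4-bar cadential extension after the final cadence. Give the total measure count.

12 measures

Basic sentence: 2 + 2 + 4 = 8 bars.
8 (basic form) + 4 (cadential extension) = 12.
The elision shares a bar with the next section but does not change this unit's count.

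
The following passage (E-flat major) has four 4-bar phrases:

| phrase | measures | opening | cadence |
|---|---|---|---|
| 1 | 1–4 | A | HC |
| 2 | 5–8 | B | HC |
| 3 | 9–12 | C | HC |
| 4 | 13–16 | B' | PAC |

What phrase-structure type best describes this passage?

contrasting double period

Four phrases in two halves: the first half (mm. 1–8) ends with a half cadence, the second (measures 9–16) with a perfect authentic cadence — a large antecedent–consequent pair, i.e. a double period.
Phrase 3 begins with different material from phrase 1, making it contrasting.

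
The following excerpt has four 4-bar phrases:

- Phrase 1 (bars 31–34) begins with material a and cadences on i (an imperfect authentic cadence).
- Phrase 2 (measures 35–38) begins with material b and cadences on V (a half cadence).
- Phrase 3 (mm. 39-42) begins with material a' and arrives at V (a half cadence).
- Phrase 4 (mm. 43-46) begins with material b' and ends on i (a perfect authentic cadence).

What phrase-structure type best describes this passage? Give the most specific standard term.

parallel double period

Four phrases in two halves: the first half (mm. 31-38) ends with a half cadence, the second (mm. 39–46) with a perfect authentic cadence — a large antecedent–consequent pair, i.e. a double period.
Phrase 3 begins with the same material as phrase 1, making it parallel.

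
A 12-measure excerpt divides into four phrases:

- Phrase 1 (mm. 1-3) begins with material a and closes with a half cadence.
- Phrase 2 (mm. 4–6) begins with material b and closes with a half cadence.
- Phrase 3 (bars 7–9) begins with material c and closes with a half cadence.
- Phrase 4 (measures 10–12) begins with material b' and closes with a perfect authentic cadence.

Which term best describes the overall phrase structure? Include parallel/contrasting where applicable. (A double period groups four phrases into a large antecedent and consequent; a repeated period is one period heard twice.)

contrasting double period

Four phrases in two halves: the first half (bars 1–6) ends with a half cadence, the second (bars 7–12) with a perfect authentic cadence — a large antecedent–consequent pair, i.e. a double period.
Phrase 3 begins with different material from phrase 1, making it contrasting.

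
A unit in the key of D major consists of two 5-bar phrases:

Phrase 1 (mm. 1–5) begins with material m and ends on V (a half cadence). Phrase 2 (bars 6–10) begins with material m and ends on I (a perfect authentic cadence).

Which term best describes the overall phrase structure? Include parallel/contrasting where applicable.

Phrase 1 ends with a half cadence (weaker) and phrase 2 with a perfect authentic cadence (stronger): antecedent + consequent = a period.
The two phrases open with the same material (m / m), so the period is parallel.

parallel period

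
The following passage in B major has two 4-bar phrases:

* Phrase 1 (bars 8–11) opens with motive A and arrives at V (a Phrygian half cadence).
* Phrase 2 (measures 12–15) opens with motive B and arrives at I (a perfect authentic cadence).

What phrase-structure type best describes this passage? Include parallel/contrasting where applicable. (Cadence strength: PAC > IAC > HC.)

Phrase 1 ends with a Phrygian half cadence (weaker) and phrase 2 with a perfect authentic cadence (stronger): antecedent + consequent = a period.
The two phrases open with different material (A / B), so the period is contrasting.

contrasting period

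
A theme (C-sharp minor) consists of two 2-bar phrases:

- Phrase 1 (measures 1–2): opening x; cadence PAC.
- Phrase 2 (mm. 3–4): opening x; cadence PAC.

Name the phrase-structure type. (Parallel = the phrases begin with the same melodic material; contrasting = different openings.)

repeated phrase

Both phrases have the same opening (x) and the same cadence (perfect authentic cadence): the second is a restatement, not a consequent, so this is a repeated phrase rather than a period.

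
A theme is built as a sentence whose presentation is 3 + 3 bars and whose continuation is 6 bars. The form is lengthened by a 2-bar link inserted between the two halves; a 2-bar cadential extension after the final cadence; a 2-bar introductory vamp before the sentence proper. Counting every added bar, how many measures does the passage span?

18 measures

Basic sentence: 3 + 3 + 6 = 12 bars.
12 (basic form) + 2 (link) + 2 (cadential extension) + 2 (introduction) = 18.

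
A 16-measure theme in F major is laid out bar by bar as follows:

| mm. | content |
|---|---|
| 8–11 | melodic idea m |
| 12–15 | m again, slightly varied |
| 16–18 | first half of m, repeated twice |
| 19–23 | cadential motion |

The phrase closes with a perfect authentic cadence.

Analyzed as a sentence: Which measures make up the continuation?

After the presentation (measures 8–15), the continuation covers the fragmentation through the cadence: bars 16–23.

measures 16–23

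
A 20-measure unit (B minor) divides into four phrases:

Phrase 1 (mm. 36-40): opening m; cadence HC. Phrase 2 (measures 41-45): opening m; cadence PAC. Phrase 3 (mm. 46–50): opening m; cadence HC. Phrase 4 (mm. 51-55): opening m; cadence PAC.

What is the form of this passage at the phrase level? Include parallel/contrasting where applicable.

The cadence pattern HC–PAC–HC–PAC is weak–strong twice, and phrases 3–4 restate phrases 1–2: a period heard twice, not a double period (which would end weakly at phrase 2).

repeated period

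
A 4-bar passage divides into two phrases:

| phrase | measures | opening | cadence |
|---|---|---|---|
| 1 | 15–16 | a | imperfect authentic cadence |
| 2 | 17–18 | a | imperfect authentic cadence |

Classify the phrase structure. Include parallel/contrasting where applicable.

repeated phrase

Both phrases have the same opening (a) and the same cadence (imperfect authentic cadence): the second is a restatement, not a consequent, so this is a repeated phrase rather than a period.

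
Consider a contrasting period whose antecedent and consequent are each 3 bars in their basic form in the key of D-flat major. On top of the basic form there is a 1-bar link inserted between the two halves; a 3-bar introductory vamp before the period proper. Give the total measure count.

Basic contrasting period: 3 + 3 = 6 bars.
6 (basic form) + 1 (link) + 3 (introduction) = 10.

10 measures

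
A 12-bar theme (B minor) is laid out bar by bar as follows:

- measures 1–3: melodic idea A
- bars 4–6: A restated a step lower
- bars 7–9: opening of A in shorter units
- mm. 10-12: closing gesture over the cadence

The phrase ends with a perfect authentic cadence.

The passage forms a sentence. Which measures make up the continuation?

measures 7–12

After the presentation (measures 1-6), the continuation covers the fragmentation through the cadence: bars 7–12.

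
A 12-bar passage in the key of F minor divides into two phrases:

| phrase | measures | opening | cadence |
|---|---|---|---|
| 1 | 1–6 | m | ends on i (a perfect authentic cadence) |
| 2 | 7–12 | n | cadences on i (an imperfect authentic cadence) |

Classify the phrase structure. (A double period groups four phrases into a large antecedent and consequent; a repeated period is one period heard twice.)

The second phrase closes with an imperfect authentic cadence, which is not stronger than the first phrase's perfect authentic cadence; without a weak→strong cadential pair there is no antecedent–consequent relationship, so this is a phrase group rather than a period.

phrase group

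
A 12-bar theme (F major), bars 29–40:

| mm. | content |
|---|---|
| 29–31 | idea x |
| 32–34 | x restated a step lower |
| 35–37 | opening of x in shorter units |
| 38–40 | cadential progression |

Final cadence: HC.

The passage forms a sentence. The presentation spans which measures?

The presentation of a sentence is the basic idea (bars 29–31) plus its repetition (mm. 32–34); the presentation is therefore bars 29–34.

measures 29–34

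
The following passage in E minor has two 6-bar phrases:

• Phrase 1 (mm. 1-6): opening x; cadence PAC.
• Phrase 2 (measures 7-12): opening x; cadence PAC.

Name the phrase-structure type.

repeated phrase

Both phrases have the same opening (x) and the same cadence (perfect authentic cadence): the second is a restatement, not a consequent, so this is a repeated phrase rather than a period.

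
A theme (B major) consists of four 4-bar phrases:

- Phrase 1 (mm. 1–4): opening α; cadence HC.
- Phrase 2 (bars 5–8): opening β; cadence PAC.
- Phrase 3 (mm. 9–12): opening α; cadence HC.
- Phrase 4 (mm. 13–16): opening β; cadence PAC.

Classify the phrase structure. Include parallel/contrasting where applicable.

The cadence pattern HC–PAC–HC–PAC is weak–strong twice, and phrases 3–4 restate phrases 1–2: a period heard twice, not a double period (which would end weakly at phrase 2).

repeated period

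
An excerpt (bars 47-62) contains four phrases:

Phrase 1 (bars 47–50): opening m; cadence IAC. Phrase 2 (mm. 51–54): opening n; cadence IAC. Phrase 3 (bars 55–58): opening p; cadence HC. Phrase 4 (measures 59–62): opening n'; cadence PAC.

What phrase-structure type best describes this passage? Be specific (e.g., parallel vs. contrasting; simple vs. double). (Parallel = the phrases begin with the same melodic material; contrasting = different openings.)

Four phrases in two halves: the first half (mm. 47-54) ends with an imperfect authentic cadence, the second (mm. 55-62) with a perfect authentic cadence — a large antecedent–consequent pair, i.e. a double period.
Phrase 3 begins with different material from phrase 1, making it contrasting.

contrasting double period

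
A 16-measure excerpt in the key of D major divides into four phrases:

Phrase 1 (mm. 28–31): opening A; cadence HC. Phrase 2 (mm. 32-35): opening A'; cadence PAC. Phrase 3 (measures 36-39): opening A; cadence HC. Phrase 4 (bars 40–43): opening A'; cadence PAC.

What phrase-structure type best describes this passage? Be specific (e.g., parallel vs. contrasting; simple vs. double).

repeated period

The cadence pattern HC–PAC–HC–PAC is weak–strong twice, and phrases 3–4 restate phrases 1–2: a period heard twice, not a double period (which would end weakly at phrase 2).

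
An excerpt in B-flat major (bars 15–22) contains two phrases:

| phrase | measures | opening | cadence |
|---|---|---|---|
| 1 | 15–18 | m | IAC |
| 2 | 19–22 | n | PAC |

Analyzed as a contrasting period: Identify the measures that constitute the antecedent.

The antecedent is the phrase ending with the weaker cadence (imperfect authentic cadence, phrase 1) and the consequent the one ending more conclusively (perfect authentic cadence, phrase 2); the antecedent is mm. 15-18.

measures 15–18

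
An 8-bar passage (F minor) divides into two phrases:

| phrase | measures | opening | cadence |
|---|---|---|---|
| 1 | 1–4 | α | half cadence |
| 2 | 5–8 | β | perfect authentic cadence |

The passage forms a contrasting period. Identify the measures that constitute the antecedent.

The antecedent is the phrase ending with the weaker cadence (half cadence, phrase 1) and the consequent the one ending more conclusively (perfect authentic cadence, phrase 2); the antecedent is measures 1–4.

measures 1–4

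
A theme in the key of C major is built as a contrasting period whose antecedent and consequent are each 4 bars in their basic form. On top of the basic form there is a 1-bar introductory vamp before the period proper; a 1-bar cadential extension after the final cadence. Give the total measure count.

10 measures

Basic contrasting period: 4 + 4 = 8 bars.
8 (basic form) + 1 (introduction) + 1 (cadential extension) = 10.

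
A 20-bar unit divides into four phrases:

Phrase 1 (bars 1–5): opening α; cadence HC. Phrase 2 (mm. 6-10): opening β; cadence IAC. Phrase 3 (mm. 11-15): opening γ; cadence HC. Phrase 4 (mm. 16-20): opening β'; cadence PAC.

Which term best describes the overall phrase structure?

contrasting double period

Four phrases in two halves: the first half (mm. 1-10) ends with an imperfect authentic cadence, the second (measures 11–20) with a perfect authentic cadence — a large antecedent–consequent pair, i.e. a double period.
Phrase 3 begins with different material from phrase 1, making it contrasting.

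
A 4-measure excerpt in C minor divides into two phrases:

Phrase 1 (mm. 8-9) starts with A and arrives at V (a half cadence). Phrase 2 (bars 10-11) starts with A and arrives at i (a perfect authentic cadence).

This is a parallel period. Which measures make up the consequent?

The phrase ending with the weaker cadence (half cadence) is the antecedent; the one ending more conclusively (perfect authentic cadence) is the consequent. The consequent is measures 10–11.

measures 10–11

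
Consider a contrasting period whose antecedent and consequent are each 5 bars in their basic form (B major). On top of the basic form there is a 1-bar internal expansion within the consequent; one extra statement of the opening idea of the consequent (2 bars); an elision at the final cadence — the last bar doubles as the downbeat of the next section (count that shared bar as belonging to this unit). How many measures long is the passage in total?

13 measures

Basic contrasting period: 5 + 5 = 10 bars.
10 (basic form) + 1 (internal expansion) + 2 (extra statement) = 13.
The elision shares a bar with the next section but does not change this unit's count.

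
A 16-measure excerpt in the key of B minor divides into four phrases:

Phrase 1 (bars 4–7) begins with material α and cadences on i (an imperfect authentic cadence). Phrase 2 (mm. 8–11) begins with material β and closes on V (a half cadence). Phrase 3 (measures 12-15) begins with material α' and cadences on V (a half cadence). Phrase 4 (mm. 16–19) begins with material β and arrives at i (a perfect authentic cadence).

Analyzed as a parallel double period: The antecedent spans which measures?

In a double period the four phrases pair into a large antecedent (phrases 1–2, ending half cadence) and a large consequent (phrases 3–4, ending perfect authentic cadence). The antecedent spans measures 4–11.

measures 4–11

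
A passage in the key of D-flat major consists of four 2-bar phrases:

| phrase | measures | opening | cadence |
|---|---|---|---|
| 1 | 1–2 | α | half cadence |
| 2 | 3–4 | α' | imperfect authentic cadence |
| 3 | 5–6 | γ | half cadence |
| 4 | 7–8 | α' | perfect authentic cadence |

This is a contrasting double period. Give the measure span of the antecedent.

measures 1–4

In a double period the first pair of phrases (ending imperfect authentic cadence) is the large antecedent and the second pair (ending perfect authentic cadence) is the large consequent; the antecedent is measures 1–4.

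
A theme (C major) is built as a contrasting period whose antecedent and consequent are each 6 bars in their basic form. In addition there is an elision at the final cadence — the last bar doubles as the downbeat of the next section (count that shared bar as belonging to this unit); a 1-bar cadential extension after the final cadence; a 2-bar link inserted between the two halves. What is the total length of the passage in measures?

Basic contrasting period: 6 + 6 = 12 bars.
12 (basic form) + 1 (cadential extension) + 2 (link) = 15.
The elision shares a bar with the next section but does not change this unit's count.

15 measures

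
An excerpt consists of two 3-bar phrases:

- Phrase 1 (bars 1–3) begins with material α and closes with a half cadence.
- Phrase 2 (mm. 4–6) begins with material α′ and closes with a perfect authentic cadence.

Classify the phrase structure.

parallel period

Phrase 1 ends with a half cadence (weaker) and phrase 2 with a perfect authentic cadence (stronger): antecedent + consequent = a period.
The two phrases open with the same material (α / α′), so the period is parallel.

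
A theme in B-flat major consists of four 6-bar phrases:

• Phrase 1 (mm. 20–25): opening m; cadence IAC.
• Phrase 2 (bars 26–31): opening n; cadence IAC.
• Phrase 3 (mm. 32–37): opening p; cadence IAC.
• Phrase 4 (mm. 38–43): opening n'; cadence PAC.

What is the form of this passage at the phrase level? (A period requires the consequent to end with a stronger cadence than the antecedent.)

contrasting double period

Four phrases in two halves: the first half (measures 20–31) ends with an imperfect authentic cadence, the second (mm. 32-43) with a perfect authentic cadence — a large antecedent–consequent pair, i.e. a double period.
Phrase 3 begins with different material from phrase 1, making it contrasting.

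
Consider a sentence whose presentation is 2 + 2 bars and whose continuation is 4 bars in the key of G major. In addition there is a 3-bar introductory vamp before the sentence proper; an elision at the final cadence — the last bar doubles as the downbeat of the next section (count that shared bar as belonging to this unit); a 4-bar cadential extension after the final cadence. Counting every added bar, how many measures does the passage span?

15 measures

Basic sentence: 2 + 2 + 4 = 8 bars.
8 (basic form) + 3 (introduction) + 4 (cadential extension) = 15.
The elision shares a bar with the next section but does not change this unit's count.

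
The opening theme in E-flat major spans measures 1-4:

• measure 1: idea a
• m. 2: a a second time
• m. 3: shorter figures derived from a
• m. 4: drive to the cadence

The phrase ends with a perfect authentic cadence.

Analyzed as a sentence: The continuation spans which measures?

After the presentation (bars 1–2), the continuation covers the fragmentation through the cadence: mm. 3–4.

measures 3–4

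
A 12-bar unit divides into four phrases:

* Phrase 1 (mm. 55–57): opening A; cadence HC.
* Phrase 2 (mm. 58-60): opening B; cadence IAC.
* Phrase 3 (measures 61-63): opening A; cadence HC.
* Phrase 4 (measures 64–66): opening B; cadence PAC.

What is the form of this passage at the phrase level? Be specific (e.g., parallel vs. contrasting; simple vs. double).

Four phrases in two halves: the first half (bars 55–60) ends with an imperfect authentic cadence, the second (mm. 61-66) with a perfect authentic cadence — a large antecedent–consequent pair, i.e. a double period.
Phrase 3 begins with the same material as phrase 1, making it parallel.

parallel double period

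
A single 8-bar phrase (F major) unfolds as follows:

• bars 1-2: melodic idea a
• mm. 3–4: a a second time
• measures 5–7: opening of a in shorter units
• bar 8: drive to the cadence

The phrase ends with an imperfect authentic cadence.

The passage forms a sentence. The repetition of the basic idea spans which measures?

measures 3–4

The presentation of a sentence is the basic idea (measures 1–2) plus its repetition (mm. 3–4); the repetition of the basic idea is therefore bars 3–4.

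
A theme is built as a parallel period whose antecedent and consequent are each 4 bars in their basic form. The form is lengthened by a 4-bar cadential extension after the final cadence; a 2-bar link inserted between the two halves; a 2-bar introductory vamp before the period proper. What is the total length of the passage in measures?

16 measures

Basic parallel period: 4 + 4 = 8 bars.
8 (basic form) + 4 (cadential extension) + 2 (link) + 2 (introduction) = 16.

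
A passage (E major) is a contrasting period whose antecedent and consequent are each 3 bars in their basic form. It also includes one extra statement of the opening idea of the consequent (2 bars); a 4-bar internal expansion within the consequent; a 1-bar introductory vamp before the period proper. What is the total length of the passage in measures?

13 measures

Basic contrasting period: 3 + 3 = 6 bars.
6 (basic form) + 2 (extra statement) + 4 (internal expansion) + 1 (introduction) = 13.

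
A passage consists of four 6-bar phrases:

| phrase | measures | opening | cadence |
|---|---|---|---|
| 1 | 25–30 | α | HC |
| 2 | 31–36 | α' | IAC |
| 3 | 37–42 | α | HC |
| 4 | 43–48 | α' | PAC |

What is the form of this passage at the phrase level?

parallel double period

Four phrases in two halves: the first half (bars 25–36) ends with an imperfect authentic cadence, the second (mm. 37-48) with a perfect authentic cadence — a large antecedent–consequent pair, i.e. a double period.
Phrase 3 begins with the same material as phrase 1, making it parallel.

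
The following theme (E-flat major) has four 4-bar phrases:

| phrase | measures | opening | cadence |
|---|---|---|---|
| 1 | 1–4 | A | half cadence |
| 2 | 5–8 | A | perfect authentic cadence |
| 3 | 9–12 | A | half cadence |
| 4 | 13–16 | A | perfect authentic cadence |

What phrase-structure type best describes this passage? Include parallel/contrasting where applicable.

repeated period

The cadence pattern HC–PAC–HC–PAC is weak–strong twice, and phrases 3–4 restate phrases 1–2: a period heard twice, not a double period (which would end weakly at phrase 2).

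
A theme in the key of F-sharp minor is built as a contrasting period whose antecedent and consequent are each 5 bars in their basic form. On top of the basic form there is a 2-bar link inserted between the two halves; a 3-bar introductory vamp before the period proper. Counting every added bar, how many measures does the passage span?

15 measures

Basic contrasting period: 5 + 5 = 10 bars.
10 (basic form) + 2 (link) + 3 (introduction) = 15.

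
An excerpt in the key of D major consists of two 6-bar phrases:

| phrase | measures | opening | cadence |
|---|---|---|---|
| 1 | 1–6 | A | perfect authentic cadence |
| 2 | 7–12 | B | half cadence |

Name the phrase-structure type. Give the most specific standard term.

phrase group

The second phrase closes with a half cadence, which is not stronger than the first phrase's perfect authentic cadence; without a weak→strong cadential pair there is no antecedent–consequent relationship, so this is a phrase group rather than a period.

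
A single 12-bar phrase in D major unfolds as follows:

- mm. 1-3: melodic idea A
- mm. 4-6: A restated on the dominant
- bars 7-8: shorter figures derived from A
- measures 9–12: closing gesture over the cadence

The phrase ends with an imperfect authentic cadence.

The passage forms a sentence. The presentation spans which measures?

measures 1–6

The presentation of a sentence is the basic idea (bars 1–3) plus its repetition (mm. 4-6); the presentation is therefore mm. 1–6.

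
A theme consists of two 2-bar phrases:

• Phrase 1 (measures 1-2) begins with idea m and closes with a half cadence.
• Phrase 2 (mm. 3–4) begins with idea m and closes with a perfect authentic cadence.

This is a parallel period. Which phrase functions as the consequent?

phrase 2

The phrase ending with the weaker cadence (half cadence) is the antecedent; the one ending more conclusively (perfect authentic cadence) is the consequent. The consequent is phrase 2.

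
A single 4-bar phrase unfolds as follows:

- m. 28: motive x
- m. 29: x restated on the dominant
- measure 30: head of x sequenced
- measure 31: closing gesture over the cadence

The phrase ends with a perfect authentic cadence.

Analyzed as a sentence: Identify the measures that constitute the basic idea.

measures 28–28

The presentation of a sentence is the basic idea (measure 28) plus its repetition (measure 29); the basic idea is therefore m. 28.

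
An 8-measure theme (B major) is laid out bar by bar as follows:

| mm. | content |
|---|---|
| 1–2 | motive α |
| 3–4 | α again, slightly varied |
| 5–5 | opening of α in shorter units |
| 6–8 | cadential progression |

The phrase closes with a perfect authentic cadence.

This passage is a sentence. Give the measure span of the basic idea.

The presentation of a sentence is the basic idea (mm. 1–2) plus its repetition (bars 3-4); the basic idea is therefore mm. 1-2.

measures 1–2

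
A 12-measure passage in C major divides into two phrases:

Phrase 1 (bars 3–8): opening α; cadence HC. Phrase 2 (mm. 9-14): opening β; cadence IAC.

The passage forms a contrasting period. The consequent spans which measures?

The antecedent is the phrase ending with the weaker cadence (half cadence, phrase 1) and the consequent the one ending more conclusively (imperfect authentic cadence, phrase 2); the consequent is mm. 9-14.

measures 9–14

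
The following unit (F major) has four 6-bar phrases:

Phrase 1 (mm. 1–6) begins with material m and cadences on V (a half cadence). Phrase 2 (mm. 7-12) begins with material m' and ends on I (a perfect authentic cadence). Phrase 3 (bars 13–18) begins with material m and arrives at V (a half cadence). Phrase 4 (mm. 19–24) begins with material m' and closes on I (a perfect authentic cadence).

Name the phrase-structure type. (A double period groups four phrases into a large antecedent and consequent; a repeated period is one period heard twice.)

repeated period

The cadence pattern HC–PAC–HC–PAC is weak–strong twice, and phrases 3–4 restate phrases 1–2: a period heard twice, not a double period (which would end weakly at phrase 2).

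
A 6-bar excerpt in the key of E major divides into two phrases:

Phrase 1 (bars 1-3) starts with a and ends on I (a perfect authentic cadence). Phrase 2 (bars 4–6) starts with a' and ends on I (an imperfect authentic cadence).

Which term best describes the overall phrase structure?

The second phrase closes with an imperfect authentic cadence, which is not stronger than the first phrase's perfect authentic cadence; without a weak→strong cadential pair there is no antecedent–consequent relationship, so this is a phrase group rather than a period.

phrase group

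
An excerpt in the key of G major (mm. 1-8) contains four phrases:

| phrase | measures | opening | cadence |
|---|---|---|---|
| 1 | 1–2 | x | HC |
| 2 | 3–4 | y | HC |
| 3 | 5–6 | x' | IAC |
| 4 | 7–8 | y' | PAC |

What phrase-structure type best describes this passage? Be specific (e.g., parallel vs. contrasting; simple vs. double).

Four phrases in two halves: the first half (measures 1-4) ends with a half cadence, the second (mm. 5-8) with a perfect authentic cadence — a large antecedent–consequent pair, i.e. a double period.
Phrase 3 begins with the same material as phrase 1, making it parallel.

parallel double period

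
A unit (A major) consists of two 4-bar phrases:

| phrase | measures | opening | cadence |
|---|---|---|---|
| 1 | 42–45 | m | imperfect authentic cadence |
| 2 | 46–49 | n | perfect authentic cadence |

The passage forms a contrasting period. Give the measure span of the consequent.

The phrase ending with the weaker cadence (imperfect authentic cadence) is the antecedent; the one ending more conclusively (perfect authentic cadence) is the consequent. The consequent is measures 46–49.

measures 46–49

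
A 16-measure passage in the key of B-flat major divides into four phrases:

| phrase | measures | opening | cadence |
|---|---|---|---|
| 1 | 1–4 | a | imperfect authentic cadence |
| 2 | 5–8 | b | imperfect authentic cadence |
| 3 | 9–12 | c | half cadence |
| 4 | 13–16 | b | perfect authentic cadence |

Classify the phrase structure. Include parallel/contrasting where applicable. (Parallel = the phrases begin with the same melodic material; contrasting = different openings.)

contrasting double period

Four phrases in two halves: the first half (mm. 1–8) ends with an imperfect authentic cadence, the second (mm. 9–16) with a perfect authentic cadence — a large antecedent–consequent pair, i.e. a double period.
Phrase 3 begins with different material from phrase 1, making it contrasting.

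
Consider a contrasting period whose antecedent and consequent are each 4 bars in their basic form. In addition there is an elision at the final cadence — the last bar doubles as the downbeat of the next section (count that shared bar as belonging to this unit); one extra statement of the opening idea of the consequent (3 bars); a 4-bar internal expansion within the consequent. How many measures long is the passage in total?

Basic contrasting period: 4 + 4 = 8 bars.
8 (basic form) + 3 (extra statement) + 4 (internal expansion) = 15.
The elision shares a bar with the next section but does not change this unit's count.

15 measures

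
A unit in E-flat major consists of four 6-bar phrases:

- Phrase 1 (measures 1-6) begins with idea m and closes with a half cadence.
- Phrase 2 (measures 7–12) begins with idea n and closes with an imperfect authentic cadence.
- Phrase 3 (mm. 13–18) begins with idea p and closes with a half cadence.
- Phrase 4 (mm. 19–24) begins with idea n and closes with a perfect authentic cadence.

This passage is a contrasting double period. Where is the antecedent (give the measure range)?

measures 1–12

In a double period the four phrases pair into a large antecedent (phrases 1–2, ending imperfect authentic cadence) and a large consequent (phrases 3–4, ending perfect authentic cadence). The antecedent spans measures 1–12.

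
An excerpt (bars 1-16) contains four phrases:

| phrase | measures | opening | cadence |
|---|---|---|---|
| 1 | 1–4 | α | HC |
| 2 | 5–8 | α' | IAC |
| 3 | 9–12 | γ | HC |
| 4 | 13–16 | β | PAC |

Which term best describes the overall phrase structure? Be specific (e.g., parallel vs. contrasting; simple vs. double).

contrasting double period

Four phrases in two halves: the first half (mm. 1–8) ends with an imperfect authentic cadence, the second (measures 9–16) with a perfect authentic cadence — a large antecedent–consequent pair, i.e. a double period.
Phrase 3 begins with different material from phrase 1, making it contrasting.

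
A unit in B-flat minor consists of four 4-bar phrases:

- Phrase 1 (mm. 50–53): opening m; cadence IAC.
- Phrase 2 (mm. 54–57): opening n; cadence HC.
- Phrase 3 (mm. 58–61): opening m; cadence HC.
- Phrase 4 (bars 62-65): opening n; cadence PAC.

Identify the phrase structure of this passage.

Four phrases in two halves: the first half (measures 50–57) ends with a half cadence, the second (bars 58–65) with a perfect authentic cadence — a large antecedent–consequent pair, i.e. a double period.
Phrase 3 begins with the same material as phrase 1, making it parallel.

parallel double period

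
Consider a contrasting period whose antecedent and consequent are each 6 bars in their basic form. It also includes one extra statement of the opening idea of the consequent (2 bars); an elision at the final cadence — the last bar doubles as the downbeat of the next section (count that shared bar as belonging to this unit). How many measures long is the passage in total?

Basic contrasting period: 6 + 6 = 12 bars.
12 (basic form) + 2 (extra statement) = 14.
The elision shares a bar with the next section but does not change this unit's count.

14 measures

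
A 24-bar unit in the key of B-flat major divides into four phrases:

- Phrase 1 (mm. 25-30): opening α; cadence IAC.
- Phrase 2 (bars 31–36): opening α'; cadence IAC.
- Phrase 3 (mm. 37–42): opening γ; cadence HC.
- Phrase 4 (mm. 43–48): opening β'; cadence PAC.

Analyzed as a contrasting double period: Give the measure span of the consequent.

measures 37–48

In a double period the four phrases pair into a large antecedent (phrases 1–2, ending imperfect authentic cadence) and a large consequent (phrases 3–4, ending perfect authentic cadence). The consequent spans mm. 37–48.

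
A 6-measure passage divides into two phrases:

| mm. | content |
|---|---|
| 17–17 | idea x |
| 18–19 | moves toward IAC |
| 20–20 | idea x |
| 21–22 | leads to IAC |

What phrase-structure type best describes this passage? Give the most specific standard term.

repeated phrase

Both phrases have the same opening (x) and the same cadence (imperfect authentic cadence): the second is a restatement, not a consequent, so this is a repeated phrase rather than a period.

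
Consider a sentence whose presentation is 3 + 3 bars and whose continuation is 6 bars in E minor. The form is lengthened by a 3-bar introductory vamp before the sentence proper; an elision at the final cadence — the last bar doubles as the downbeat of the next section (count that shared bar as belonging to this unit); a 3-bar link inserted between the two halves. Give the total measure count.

18 measures

Basic sentence: 3 + 3 + 6 = 12 bars.
12 (basic form) + 3 (introduction) + 3 (link) = 18.
The elision shares a bar with the next section but does not change this unit's count.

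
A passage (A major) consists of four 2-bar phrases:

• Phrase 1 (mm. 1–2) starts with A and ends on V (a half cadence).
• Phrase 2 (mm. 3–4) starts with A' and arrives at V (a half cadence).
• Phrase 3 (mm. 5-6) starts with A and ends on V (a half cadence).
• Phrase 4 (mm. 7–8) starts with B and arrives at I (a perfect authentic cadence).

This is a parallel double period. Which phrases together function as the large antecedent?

phrases 1 and 2

In a double period the first pair of phrases (ending half cadence) is the large antecedent and the second pair (ending perfect authentic cadence) is the large consequent; the antecedent is phrases 1 and 2.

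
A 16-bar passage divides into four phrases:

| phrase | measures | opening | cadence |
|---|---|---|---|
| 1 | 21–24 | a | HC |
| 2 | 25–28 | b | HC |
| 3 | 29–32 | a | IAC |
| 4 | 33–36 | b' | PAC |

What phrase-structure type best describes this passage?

Four phrases in two halves: the first half (mm. 21–28) ends with a half cadence, the second (bars 29–36) with a perfect authentic cadence — a large antecedent–consequent pair, i.e. a double period.
Phrase 3 begins with the same material as phrase 1, making it parallel.

parallel double period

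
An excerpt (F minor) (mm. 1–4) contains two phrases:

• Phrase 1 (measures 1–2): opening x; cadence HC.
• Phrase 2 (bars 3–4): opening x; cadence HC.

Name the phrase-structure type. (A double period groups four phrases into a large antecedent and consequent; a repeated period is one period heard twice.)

repeated phrase

Both phrases have the same opening (x) and the same cadence (half cadence): the second is a restatement, not a consequent, so this is a repeated phrase rather than a period.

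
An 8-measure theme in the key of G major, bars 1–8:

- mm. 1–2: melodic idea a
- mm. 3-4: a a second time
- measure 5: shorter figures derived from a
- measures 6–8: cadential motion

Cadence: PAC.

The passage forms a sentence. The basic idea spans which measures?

measures 1–2

The presentation of a sentence is the basic idea (mm. 1–2) plus its repetition (measures 3–4); the basic idea is therefore bars 1–2.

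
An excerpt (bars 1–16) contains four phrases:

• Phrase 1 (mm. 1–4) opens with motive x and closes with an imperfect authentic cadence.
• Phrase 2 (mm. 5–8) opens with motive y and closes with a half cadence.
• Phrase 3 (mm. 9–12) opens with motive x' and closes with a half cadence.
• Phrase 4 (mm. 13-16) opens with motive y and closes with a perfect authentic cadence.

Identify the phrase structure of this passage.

parallel double period

Four phrases in two halves: the first half (measures 1–8) ends with a half cadence, the second (mm. 9–16) with a perfect authentic cadence — a large antecedent–consequent pair, i.e. a double period.
Phrase 3 begins with the same material as phrase 1, making it parallel.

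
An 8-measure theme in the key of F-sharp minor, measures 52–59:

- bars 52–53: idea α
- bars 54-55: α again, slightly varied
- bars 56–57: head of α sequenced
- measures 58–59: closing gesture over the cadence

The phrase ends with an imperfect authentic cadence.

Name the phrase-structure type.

sentence

Basic idea (mm. 52–53) + its repetition (bars 54–55) form the presentation; fragmentation and cadence (mm. 56-59) form the continuation — the 8-bar whole is a sentence.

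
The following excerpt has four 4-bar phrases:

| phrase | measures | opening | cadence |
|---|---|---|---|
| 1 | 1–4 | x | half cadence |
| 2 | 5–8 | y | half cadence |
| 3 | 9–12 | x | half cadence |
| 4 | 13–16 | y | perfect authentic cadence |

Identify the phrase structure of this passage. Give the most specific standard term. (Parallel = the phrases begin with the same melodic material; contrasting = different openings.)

Four phrases in two halves: the first half (mm. 1–8) ends with a half cadence, the second (measures 9–16) with a perfect authentic cadence — a large antecedent–consequent pair, i.e. a double period.
Phrase 3 begins with the same material as phrase 1, making it parallel.

parallel double period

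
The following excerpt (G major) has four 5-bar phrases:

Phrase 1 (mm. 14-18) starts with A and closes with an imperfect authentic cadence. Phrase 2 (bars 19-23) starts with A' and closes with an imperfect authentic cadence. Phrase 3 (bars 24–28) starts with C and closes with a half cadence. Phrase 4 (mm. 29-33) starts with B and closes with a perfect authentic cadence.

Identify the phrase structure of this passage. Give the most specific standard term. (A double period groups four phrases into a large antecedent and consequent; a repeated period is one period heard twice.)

contrasting double period

Four phrases in two halves: the first half (bars 14–23) ends with an imperfect authentic cadence, the second (mm. 24–33) with a perfect authentic cadence — a large antecedent–consequent pair, i.e. a double period.
Phrase 3 begins with different material from phrase 1, making it contrasting.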